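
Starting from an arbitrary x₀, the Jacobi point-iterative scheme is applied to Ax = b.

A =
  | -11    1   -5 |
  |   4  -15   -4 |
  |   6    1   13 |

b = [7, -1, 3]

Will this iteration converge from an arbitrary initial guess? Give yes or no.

Write A = D+L+U with D = diag(-11, -15, 13).
T_J = -D⁻¹(L+U): T[1,2] = -(-4)/(-15) = -0.2667; T[1,1] = 0.
  T[0,:] = [+0.0000 +0.0909 -0.4545]
  T[1,:] = [+0.2667 +0.0000 -0.2667]
  T[2,:] = [-0.4615 -0.0769 +0.0000]
|λ(T)| sorted: 0.5408, 0.4580, 0.0828.
ρ(T) = max|λ| = 0.5408; 0.5408 < 1 ⇒ converges.

yes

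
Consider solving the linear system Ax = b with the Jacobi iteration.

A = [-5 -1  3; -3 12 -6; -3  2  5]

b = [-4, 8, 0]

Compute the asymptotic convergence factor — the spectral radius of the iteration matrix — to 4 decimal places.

0.5671

Split A = D + L + U, D = diag(-5, 12, 5).
T_J = -D⁻¹(L+U): T[0,1] = -(-1)/(-5) = -0.2000; T[0,0] = 0.
  T[0,:] = [+0.0000, -0.2000, +0.6000]
  T[1,:] = [+0.2500, +0.0000, +0.5000]
  T[2,:] = [+0.6000, -0.4000, +0.0000]
eigenvalue magnitudes: 0.5671, 0.4600, 0.4600.
ρ(T) = max|λ| = 0.5671; 0.5671 < 1, so it converges for any x₀.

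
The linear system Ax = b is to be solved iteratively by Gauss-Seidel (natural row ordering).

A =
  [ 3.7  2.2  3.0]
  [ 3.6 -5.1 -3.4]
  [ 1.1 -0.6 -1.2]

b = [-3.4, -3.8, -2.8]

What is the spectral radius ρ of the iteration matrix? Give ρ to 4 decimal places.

0.9329

Let D = diag(3.7, -5.1, -1.2); L, U the strict triangles.
Gauss-Seidel: T = -(D+L)⁻¹U, row 0 first, T[0,1] = -(2.2)/(3.7) = -0.5946; later rows by forward substitution.
  T[0,:] = [+0.0000, -0.5946, -0.8108]
  T[1,:] = [+0.0000, -0.4197, -1.2390]
  T[2,:] = [+0.0000, -0.3352, -0.1237]
moduli |λ_i(T)| = 0.9329, 0.3895, 0.0000.
ρ(T) = max|λ| = 0.9329; 0.9329 < 1 ⇒ converges.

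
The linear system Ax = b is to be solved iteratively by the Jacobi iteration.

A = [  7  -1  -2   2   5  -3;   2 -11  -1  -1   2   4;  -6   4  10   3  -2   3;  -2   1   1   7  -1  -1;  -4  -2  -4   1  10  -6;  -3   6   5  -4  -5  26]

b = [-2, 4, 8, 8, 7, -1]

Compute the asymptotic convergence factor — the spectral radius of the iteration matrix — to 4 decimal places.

0.8634

Write A = D+L+U with D = diag(7, -11, 10, 7, 10, 26).
T_J = -D⁻¹(L+U): T[5,2] = -(5)/(26) = -0.1923; T[5,5] = 0.
  T[0,:] = [+0.0000 +0.1429 +0.2857 -0.2857 -0.7143 +0.4286]
  T[1,:] = [+0.1818 +0.0000 -0.0909 -0.0909 +0.1818 +0.3636]
  T[2,:] = [+0.6000 -0.4000 +0.0000 -0.3000 +0.2000 -0.3000]
  T[3,:] = [+0.2857 -0.1429 -0.1429 +0.0000 +0.1429 +0.1429]
  T[4,:] = [+0.4000 +0.2000 +0.4000 -0.1000 +0.0000 +0.6000]
  T[5,:] = [+0.1154 -0.2308 -0.1923 +0.1538 +0.1923 +0.0000]
|λ(T)| sorted: 0.8634, 0.5851, 0.5851, 0.3427, 0.1531, 0.1531.
spectral radius ρ = 0.8634; 0.8634 < 1: convergent.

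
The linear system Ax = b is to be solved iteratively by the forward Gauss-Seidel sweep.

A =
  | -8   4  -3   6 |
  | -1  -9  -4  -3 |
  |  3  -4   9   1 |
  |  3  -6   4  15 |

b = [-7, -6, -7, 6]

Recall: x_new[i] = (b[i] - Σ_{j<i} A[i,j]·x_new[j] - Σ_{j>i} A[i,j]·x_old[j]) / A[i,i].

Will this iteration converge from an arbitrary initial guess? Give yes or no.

yes

Split A = D + L + U, D = diag(-8, -9, 9, 15).
Gauss-Seidel: T = -(D+L)⁻¹U, row 0 first, T[0,1] = -(4)/(-8) = +0.5000; later rows by forward substitution.
  T[0,:] = [+0.0000 +0.5000 -0.3750 +0.7500]
  T[1,:] = [+0.0000 -0.0556 -0.4028 -0.4167]
  T[2,:] = [+0.0000 -0.1914 -0.0540 -0.5463]
  T[3,:] = [+0.0000 -0.0712 -0.0717 -0.1710]
|eigenvalues of T|: 0.5316, 0.2060, 0.0451, 0.0000.
ρ(T) = max|λ| = 0.5316; 0.5316 < 1 ⇒ converges.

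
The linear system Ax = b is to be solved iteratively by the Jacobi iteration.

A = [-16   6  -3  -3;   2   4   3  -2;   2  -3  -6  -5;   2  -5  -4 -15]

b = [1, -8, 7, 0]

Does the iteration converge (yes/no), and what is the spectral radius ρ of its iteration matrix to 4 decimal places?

yes, ρ = 0.7833

Write A = D+L+U with D = diag(-16, 4, -6, -15).
Jacobi: T = -D⁻¹(L+U), T[1,3] = -(-2)/(4) = +0.5000; T[1,1] = 0.
  T[0,:] = [+0.0000  +0.3750  -0.1875  -0.1875]
  T[1,:] = [-0.5000  +0.0000  -0.7500  +0.5000]
  T[2,:] = [+0.3333  -0.5000  +0.0000  -0.8333]
  T[3,:] = [+0.1333  -0.3333  -0.2667  +0.0000]
eigenvalue magnitudes: 0.7833, 0.5534, 0.5534, 0.3518.
ρ(T) = max|λ| = 0.7833; 0.7833 < 1: convergent.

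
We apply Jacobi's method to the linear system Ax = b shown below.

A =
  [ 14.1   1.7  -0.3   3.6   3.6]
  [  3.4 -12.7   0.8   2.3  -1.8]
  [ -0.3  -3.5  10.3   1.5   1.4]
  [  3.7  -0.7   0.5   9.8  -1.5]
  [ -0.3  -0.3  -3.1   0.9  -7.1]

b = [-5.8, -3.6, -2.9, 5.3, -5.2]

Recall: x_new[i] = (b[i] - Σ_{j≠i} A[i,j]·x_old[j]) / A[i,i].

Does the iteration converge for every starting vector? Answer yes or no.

A = D + L + U where D = diag(14.1, -12.7, 10.3, 9.8, -7.1).
Jacobi: T = -D⁻¹(L+U), T[2,0] = -(-0.3)/(10.3) = +0.0291; T[2,2] = 0.
  T[0,:] = [+0.0000, -0.1206, +0.0213, -0.2553, -0.2553]
  T[1,:] = [+0.2677, +0.0000, +0.0630, +0.1811, -0.1417]
  T[2,:] = [+0.0291, +0.3398, +0.0000, -0.1456, -0.1359]
  T[3,:] = [-0.3776, +0.0714, -0.0510, +0.0000, +0.1531]
  T[4,:] = [-0.0423, -0.0423, -0.4366, +0.1268, +0.0000]
moduli |λ_i(T)| = 0.5352, 0.3950, 0.3058, 0.3058, 0.1934.
spectral radius ρ = 0.5352; 0.5352 < 1: convergent.

yes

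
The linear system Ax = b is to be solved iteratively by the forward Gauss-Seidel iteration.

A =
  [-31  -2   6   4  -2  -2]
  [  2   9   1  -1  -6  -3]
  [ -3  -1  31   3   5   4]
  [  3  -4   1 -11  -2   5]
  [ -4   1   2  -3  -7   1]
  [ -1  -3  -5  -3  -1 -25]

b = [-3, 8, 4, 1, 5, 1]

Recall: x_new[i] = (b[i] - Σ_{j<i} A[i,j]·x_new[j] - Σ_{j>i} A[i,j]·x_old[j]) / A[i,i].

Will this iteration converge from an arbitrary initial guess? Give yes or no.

Write A = D+L+U with D = diag(-31, 9, 31, -11, -7, -25).
Gauss-Seidel: T = -(D+L)⁻¹U, row 0 first, T[0,4] = -(-2)/(-31) = -0.0645; later rows by forward substitution.
  T[0,:] = [+0.0000, -0.0645, +0.1935, +0.1290, -0.0645, -0.0645]
  T[1,:] = [+0.0000, +0.0143, -0.1541, +0.0824, +0.6810, +0.3477]
  T[2,:] = [+0.0000, -0.0058, +0.0138, -0.0816, -0.1456, -0.1241]
  T[3,:] = [+0.0000, -0.0233, +0.1101, -0.0022, -0.4603, +0.2992]
  T[4,:] = [+0.0000, +0.0473, -0.1759, -0.0843, +0.2898, +0.0657]
  T[5,:] = [+0.0000, +0.0029, +0.0018, +0.0049, -0.0064, -0.0529]
moduli |λ_i(T)| = 0.4680, 0.1821, 0.0870, 0.0654, 0.0015, 0.0000.
ρ(T) = max|λ| = 0.4680; 0.4680 < 1: convergent.

yes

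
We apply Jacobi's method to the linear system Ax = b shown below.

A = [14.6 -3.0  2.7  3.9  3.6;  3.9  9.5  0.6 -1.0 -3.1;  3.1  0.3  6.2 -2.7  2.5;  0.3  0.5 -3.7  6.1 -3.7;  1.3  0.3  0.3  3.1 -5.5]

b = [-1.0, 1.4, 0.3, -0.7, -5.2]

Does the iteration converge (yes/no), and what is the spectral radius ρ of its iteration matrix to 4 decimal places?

Diagonal D = diag(14.6, 9.5, 6.2, 6.1, -5.5); L, U strict lower/upper.
T_J = -D⁻¹(L+U): T[2,0] = -(3.1)/(6.2) = -0.5000; T[2,2] = 0.
  T[0,:] = [+0.0000, +0.2055, -0.1849, -0.2671, -0.2466]
  T[1,:] = [-0.4105, +0.0000, -0.0632, +0.1053, +0.3263]
  T[2,:] = [-0.5000, -0.0484, +0.0000, +0.4355, -0.4032]
  T[3,:] = [-0.0492, -0.0820, +0.6066, +0.0000, +0.6066]
  T[4,:] = [+0.2364, +0.0545, +0.0545, +0.5636, +0.0000]
|eigenvalues of T|: 0.8555, 0.7200, 0.3827, 0.3827, 0.3433.
spectral radius ρ = 0.8555; 0.8555 < 1, so it converges for any x₀.

yes, ρ = 0.8555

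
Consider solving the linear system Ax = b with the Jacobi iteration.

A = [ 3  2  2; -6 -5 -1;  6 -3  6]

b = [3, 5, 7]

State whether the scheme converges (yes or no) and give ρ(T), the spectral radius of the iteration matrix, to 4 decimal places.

Let D = diag(3, -5, 6); L, U the strict triangles.
T_J = -D⁻¹(L+U): T[1,2] = -(-1)/(-5) = -0.2000; T[1,1] = 0.
  T[0,:] = [+0.0000 -0.6667 -0.6667]
  T[1,:] = [-1.2000 +0.0000 -0.2000]
  T[2,:] = [-1.0000 +0.5000 +0.0000]
|eigenvalues of T|: 1.2565, 1.0555, 0.2011.
ρ(T) = max|λ| = 1.2565; 1.2565 > 1: divergent.

no, ρ = 1.2565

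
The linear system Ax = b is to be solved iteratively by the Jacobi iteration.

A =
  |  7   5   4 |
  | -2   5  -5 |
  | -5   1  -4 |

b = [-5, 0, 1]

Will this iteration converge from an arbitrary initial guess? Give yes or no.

Write A = D+L+U with D = diag(7, 5, -4).
Jacobi: T = -D⁻¹(L+U), T[0,2] = -(4)/(7) = -0.5714; T[0,0] = 0.
  T[0,:] = [+0.0000, -0.7143, -0.5714]
  T[1,:] = [+0.4000, +0.0000, +1.0000]
  T[2,:] = [-1.2500, +0.2500, +0.0000]
|λ(T)| sorted: 1.1781, 0.8422, 0.8422.
ρ = 1.1781; 1.1781 > 1, so it fails to converge.

no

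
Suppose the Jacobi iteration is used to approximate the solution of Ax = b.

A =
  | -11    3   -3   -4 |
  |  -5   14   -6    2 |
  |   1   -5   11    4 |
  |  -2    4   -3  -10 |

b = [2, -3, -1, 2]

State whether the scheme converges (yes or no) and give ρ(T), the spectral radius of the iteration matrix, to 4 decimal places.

Diagonal D = diag(-11, 14, 11, -10); L, U strict lower/upper.
T_J = -D⁻¹(L+U): T[2,0] = -(1)/(11) = -0.0909; T[2,2] = 0.
  T[0,:] = [+0.0000  +0.2727  -0.2727  -0.3636]
  T[1,:] = [+0.3571  +0.0000  +0.4286  -0.1429]
  T[2,:] = [-0.0909  +0.4545  +0.0000  -0.3636]
  T[3,:] = [-0.2000  +0.4000  -0.3000  +0.0000]
|roots of det(T-λI)|: 0.8228, 0.3374, 0.3374, 0.1929.
ρ = 0.8228; 0.8228 < 1: convergent.

yes, ρ = 0.8228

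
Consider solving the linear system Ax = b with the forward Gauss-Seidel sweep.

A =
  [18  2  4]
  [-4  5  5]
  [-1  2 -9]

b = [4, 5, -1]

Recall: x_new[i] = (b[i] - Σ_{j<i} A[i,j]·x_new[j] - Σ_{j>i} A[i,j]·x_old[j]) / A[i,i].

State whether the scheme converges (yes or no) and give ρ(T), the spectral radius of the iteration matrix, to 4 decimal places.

Diagonal D = diag(18, 5, -9); L, U strict lower/upper.
T_GS = -(D+L)⁻¹U: row 0 first, T[0,1] = -(2)/(18) = -0.1111; later rows by forward substitution.
  T[0,:] = [+0.0000  -0.1111  -0.2222]
  T[1,:] = [+0.0000  -0.0889  -1.1778]
  T[2,:] = [+0.0000  -0.0074  -0.2370]
eigenvalue magnitudes: 0.2822, 0.0438, 0.0000.
spectral radius ρ = 0.2822; 0.2822 < 1, so it converges for any x₀.

yes, ρ = 0.2822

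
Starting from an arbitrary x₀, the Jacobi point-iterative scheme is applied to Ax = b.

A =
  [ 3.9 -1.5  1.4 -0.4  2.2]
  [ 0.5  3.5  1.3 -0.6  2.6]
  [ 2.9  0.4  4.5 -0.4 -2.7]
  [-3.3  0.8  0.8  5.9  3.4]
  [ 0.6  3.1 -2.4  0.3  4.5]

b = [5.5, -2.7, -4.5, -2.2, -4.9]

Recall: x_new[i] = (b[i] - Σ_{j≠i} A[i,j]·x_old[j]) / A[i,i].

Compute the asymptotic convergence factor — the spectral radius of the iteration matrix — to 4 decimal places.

Write A = D+L+U with D = diag(3.9, 3.5, 4.5, 5.9, 4.5).
Jacobi: T = -D⁻¹(L+U), T[2,4] = -(-2.7)/(4.5) = +0.6000; T[2,2] = 0.
  T[0,:] = [+0.0000  +0.3846  -0.3590  +0.1026  -0.5641]
  T[1,:] = [-0.1429  +0.0000  -0.3714  +0.1714  -0.7429]
  T[2,:] = [-0.6444  -0.0889  +0.0000  +0.0889  +0.6000]
  T[3,:] = [+0.5593  -0.1356  -0.1356  +0.0000  -0.5763]
  T[4,:] = [-0.1333  -0.6889  +0.5333  -0.0667  +0.0000]
eigenvalue magnitudes: 1.2997, 0.7730, 0.3369, 0.3369, 0.0152.
ρ = 1.2997; 1.2997 > 1, so it fails to converge.

1.2997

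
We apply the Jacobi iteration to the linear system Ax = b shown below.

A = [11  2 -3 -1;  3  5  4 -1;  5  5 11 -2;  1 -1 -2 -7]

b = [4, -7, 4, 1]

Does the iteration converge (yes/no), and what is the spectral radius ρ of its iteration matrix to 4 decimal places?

Diagonal D = diag(11, 5, 11, -7); L, U strict lower/upper.
Jacobi T = -D⁻¹(L+U): T[2,0] = -(5)/(11) = -0.4545; T[2,2] = 0.
  T[0,:] = [+0.0000  -0.1818  +0.2727  +0.0909]
  T[1,:] = [-0.6000  +0.0000  -0.8000  +0.2000]
  T[2,:] = [-0.4545  -0.4545  +0.0000  +0.1818]
  T[3,:] = [+0.1429  -0.1429  -0.2857  +0.0000]
moduli |λ_i(T)| = 0.6063, 0.4283, 0.4283, 0.1316.
ρ(T) = max|λ| = 0.6063; 0.6063 < 1, so it converges for any x₀.

yes, ρ = 0.6063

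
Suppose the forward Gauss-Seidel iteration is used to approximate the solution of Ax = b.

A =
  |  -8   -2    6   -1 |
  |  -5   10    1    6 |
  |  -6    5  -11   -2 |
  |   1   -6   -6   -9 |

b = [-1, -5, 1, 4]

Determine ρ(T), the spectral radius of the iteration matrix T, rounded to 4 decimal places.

Diagonal D = diag(-8, 10, -11, -9); L, U strict lower/upper.
T_GS = -(D+L)⁻¹U: row 0 first, T[0,1] = -(-2)/(-8) = -0.2500; later rows by forward substitution.
  T[0,:] = [+0.0000 -0.2500 +0.7500 -0.1250]
  T[1,:] = [+0.0000 -0.1250 +0.2750 -0.6625]
  T[2,:] = [+0.0000 +0.0795 -0.2841 -0.4148]
  T[3,:] = [+0.0000 +0.0025 +0.0894 +0.7043]
eigenvalue magnitudes: 0.6543, 0.3612, 0.0021, 0.0000.
ρ(T) = max|λ| = 0.6543; 0.6543 < 1: convergent.

0.6543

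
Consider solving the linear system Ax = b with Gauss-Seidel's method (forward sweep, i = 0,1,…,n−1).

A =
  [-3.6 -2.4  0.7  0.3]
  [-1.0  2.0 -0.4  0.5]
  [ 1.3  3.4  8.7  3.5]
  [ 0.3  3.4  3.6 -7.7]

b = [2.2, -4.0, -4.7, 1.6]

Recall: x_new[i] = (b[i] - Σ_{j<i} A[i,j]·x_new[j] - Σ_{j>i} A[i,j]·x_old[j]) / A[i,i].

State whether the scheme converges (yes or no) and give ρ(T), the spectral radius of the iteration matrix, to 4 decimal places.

Split A = D + L + U, D = diag(-3.6, 2, 8.7, -7.7).
T_GS = -(D+L)⁻¹U: row 0 first, T[0,1] = -(-2.4)/(-3.6) = -0.6667; later rows by forward substitution.
  T[0,:] = [+0.0000 -0.6667 +0.1944 +0.0833]
  T[1,:] = [+0.0000 -0.3333 +0.2972 -0.2083]
  T[2,:] = [+0.0000 +0.2299 -0.1452 -0.3333]
  T[3,:] = [+0.0000 -0.0657 +0.0709 -0.2446]
eigenvalue magnitudes: 0.5011, 0.2394, 0.0174, 0.0000.
ρ(T) = max|λ| = 0.5011; 0.5011 < 1 ⇒ converges.

yes, ρ = 0.5011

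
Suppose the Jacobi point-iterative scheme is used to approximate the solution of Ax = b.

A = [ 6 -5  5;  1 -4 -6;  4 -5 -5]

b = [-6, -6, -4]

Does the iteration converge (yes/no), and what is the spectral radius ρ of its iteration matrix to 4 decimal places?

Let D = diag(6, -4, -5); L, U the strict triangles.
Jacobi T = -D⁻¹(L+U): T[1,2] = -(-6)/(-4) = -1.5000; T[1,1] = 0.
  T[0,:] = [+0.0000 +0.8333 -0.8333]
  T[1,:] = [+0.2500 +0.0000 -1.5000]
  T[2,:] = [+0.8000 -1.0000 +0.0000]
|λ(T)| sorted: 1.2871, 0.7843, 0.7843.
spectral radius ρ = 1.2871; 1.2871 > 1 ⇒ diverges.

no, ρ = 1.2871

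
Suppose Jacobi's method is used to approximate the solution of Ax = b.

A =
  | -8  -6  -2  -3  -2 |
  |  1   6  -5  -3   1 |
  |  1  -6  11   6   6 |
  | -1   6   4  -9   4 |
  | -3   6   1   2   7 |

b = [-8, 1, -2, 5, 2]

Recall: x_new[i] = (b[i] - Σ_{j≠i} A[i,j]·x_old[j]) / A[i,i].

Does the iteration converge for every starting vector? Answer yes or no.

no

Split A = D + L + U, D = diag(-8, 6, 11, -9, 7).
Jacobi T = -D⁻¹(L+U): T[3,0] = -(-1)/(-9) = -0.1111; T[3,3] = 0.
  T[0,:] = [+0.0000  -0.7500  -0.2500  -0.3750  -0.2500]
  T[1,:] = [-0.1667  +0.0000  +0.8333  +0.5000  -0.1667]
  T[2,:] = [-0.0909  +0.5455  +0.0000  -0.5455  -0.5455]
  T[3,:] = [-0.1111  +0.6667  +0.4444  +0.0000  +0.4444]
  T[4,:] = [+0.4286  -0.8571  -0.1429  -0.2857  +0.0000]
|eigenvalues of T|: 1.2170, 0.9411, 0.7049, 0.7049, 0.2644.
spectral radius ρ = 1.2170; 1.2170 > 1, so it fails to converge.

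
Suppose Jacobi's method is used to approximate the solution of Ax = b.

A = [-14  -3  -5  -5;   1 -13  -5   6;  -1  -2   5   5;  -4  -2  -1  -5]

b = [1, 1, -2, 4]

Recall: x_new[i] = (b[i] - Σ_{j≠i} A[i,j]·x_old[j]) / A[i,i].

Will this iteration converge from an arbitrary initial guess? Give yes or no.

yes

A = D + L + U where D = diag(-14, -13, 5, -5).
T_J = -D⁻¹(L+U): T[2,3] = -(5)/(5) = -1.0000; T[2,2] = 0.
  T[0,:] = [+0.0000, -0.2143, -0.3571, -0.3571]
  T[1,:] = [+0.0769, +0.0000, -0.3846, +0.4615]
  T[2,:] = [+0.2000, +0.4000, +0.0000, -1.0000]
  T[3,:] = [-0.8000, -0.4000, -0.2000, +0.0000]
moduli |λ_i(T)| = 0.8341, 0.6831, 0.6831, 0.3518.
spectral radius ρ = 0.8341; 0.8341 < 1, so it converges for any x₀.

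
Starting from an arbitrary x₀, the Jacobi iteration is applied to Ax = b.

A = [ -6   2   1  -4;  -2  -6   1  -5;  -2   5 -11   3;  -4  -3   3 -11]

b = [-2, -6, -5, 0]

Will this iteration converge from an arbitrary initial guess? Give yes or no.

yes

Write A = D+L+U with D = diag(-6, -6, -11, -11).
T_J = -D⁻¹(L+U): T[1,2] = -(1)/(-6) = +0.1667; T[1,1] = 0.
  T[0,:] = [+0.0000 +0.3333 +0.1667 -0.6667]
  T[1,:] = [-0.3333 +0.0000 +0.1667 -0.8333]
  T[2,:] = [-0.1818 +0.4545 +0.0000 +0.2727]
  T[3,:] = [-0.3636 -0.2727 +0.2727 +0.0000]
|eigenvalues of T|: 0.8207, 0.6765, 0.3124, 0.3124.
ρ = 0.8207; 0.8207 < 1 ⇒ converges.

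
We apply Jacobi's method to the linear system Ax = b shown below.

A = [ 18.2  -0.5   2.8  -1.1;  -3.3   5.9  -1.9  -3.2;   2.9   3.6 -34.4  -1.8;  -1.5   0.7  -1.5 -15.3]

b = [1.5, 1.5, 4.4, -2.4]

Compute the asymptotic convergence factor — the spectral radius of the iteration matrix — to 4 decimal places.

Write A = D+L+U with D = diag(18.2, 5.9, -34.4, -15.3).
T_J = -D⁻¹(L+U): T[1,3] = -(-3.2)/(5.9) = +0.5424; T[1,1] = 0.
  T[0,:] = [+0.0000  +0.0275  -0.1538  +0.0604]
  T[1,:] = [+0.5593  +0.0000  +0.3220  +0.5424]
  T[2,:] = [+0.0843  +0.1047  +0.0000  -0.0523]
  T[3,:] = [-0.0980  +0.0458  -0.0980  +0.0000]
moduli |λ_i(T)| = 0.3411, 0.1756, 0.1756, 0.1098.
spectral radius ρ = 0.3411; 0.3411 < 1 ⇒ converges.

0.3411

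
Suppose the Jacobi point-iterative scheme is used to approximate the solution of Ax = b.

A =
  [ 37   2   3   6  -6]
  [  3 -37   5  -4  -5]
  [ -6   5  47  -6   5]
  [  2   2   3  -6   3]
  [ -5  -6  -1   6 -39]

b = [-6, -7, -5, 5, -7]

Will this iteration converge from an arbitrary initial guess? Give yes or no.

yes

Write A = D+L+U with D = diag(37, -37, 47, -6, -39).
Jacobi T = -D⁻¹(L+U): T[3,1] = -(2)/(-6) = +0.3333; T[3,3] = 0.
  T[0,:] = [+0.0000 -0.0541 -0.0811 -0.1622 +0.1622]
  T[1,:] = [+0.0811 +0.0000 +0.1351 -0.1081 -0.1351]
  T[2,:] = [+0.1277 -0.1064 +0.0000 +0.1277 -0.1064]
  T[3,:] = [+0.3333 +0.3333 +0.5000 +0.0000 +0.5000]
  T[4,:] = [-0.1282 -0.1538 -0.0256 +0.1538 +0.0000]
|roots of det(T-λI)|: 0.3162, 0.2605, 0.2605, 0.2602, 0.2602.
ρ = 0.3162; 0.3162 < 1 ⇒ converges.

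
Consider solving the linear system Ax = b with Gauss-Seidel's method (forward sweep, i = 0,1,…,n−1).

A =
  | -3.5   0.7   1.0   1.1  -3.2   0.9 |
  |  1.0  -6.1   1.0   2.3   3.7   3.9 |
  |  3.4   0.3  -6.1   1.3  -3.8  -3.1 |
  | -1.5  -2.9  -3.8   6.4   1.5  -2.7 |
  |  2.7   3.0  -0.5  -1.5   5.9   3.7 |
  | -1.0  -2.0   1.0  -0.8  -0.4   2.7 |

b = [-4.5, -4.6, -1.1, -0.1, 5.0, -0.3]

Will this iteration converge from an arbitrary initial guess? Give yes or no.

no

Let D = diag(-3.5, -6.1, -6.1, 6.4, 5.9, 2.7); L, U the strict triangles.
GS T = -(D+L)⁻¹U: row 0 first, T[0,3] = -(1.1)/(-3.5) = +0.3143; later rows by forward substitution.
  T[0,:] = [+0.0000  +0.2000  +0.2857  +0.3143  -0.9143  +0.2571]
  T[1,:] = [+0.0000  +0.0328  +0.2108  +0.4286  +0.4567  +0.6815]
  T[2,:] = [+0.0000  +0.1131  +0.1696  +0.4094  -1.1101  -0.3314]
  T[3,:] = [+0.0000  +0.1289  +0.2632  +0.5109  -0.9008  +0.5942]
  T[4,:] = [+0.0000  -0.0658  -0.1566  -0.1972  -0.1369  -0.9683]
  T[5,:] = [+0.0000  +0.0849  +0.2539  +0.4044  +0.1236  +0.7554]
|eigenvalues of T|: 1.5929, 0.5032, 0.5032, 0.0307, 0.0307, 0.0000.
spectral radius ρ = 1.5929; 1.5929 > 1 ⇒ diverges.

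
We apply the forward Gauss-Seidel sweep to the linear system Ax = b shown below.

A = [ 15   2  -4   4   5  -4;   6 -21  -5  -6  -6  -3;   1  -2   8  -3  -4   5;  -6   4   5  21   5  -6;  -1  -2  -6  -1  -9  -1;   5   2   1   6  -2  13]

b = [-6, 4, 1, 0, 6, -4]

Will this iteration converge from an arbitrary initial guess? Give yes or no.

Split A = D + L + U, D = diag(15, -21, 8, 21, -9, 13).
GS T = -(D+L)⁻¹U: row 0 first, T[0,1] = -(2)/(15) = -0.1333; later rows by forward substitution.
  T[0,:] = [+0.0000  -0.1333  +0.2667  -0.2667  -0.3333  +0.2667]
  T[1,:] = [+0.0000  -0.0381  -0.1619  -0.3619  -0.3810  -0.0667]
  T[2,:] = [+0.0000  +0.0071  -0.0738  +0.3179  +0.4464  -0.6750]
  T[3,:] = [+0.0000  -0.0325  +0.1246  -0.0829  -0.3671  +0.5353]
  T[4,:] = [+0.0000  +0.0221  +0.0417  -0.0926  -0.1351  +0.2646]
  T[5,:] = [+0.0000  +0.0750  -0.1231  +0.1578  +0.3011  -0.2467]
|roots of det(T-λI)|: 0.8667, 0.1602, 0.1602, 0.0738, 0.0738, 0.0000.
spectral radius ρ = 0.8667; 0.8667 < 1 ⇒ converges.

yes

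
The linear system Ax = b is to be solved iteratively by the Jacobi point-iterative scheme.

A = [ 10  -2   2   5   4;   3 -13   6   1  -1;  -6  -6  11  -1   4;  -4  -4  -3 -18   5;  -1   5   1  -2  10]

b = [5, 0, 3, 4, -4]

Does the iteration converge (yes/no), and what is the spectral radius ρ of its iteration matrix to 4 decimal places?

yes, ρ = 0.8681

Write A = D+L+U with D = diag(10, -13, 11, -18, 10).
T_J = -D⁻¹(L+U): T[0,1] = -(-2)/(10) = +0.2000; T[0,0] = 0.
  T[0,:] = [+0.0000  +0.2000  -0.2000  -0.5000  -0.4000]
  T[1,:] = [+0.2308  +0.0000  +0.4615  +0.0769  -0.0769]
  T[2,:] = [+0.5455  +0.5455  +0.0000  +0.0909  -0.3636]
  T[3,:] = [-0.2222  -0.2222  -0.1667  +0.0000  +0.2778]
  T[4,:] = [+0.1000  -0.5000  -0.1000  +0.2000  +0.0000]
eigenvalue magnitudes: 0.8681, 0.3558, 0.3558, 0.2920, 0.2920.
spectral radius ρ = 0.8681; 0.8681 < 1: convergent.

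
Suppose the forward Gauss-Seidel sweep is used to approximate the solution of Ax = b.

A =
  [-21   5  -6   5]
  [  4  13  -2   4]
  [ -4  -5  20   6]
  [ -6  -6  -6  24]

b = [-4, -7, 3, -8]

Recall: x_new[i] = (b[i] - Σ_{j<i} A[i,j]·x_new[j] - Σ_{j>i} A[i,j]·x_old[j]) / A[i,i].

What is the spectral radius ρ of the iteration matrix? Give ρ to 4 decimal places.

A = D + L + U where D = diag(-21, 13, 20, 24).
T_GS = -(D+L)⁻¹U: row 0 first, T[0,1] = -(5)/(-21) = +0.2381; later rows by forward substitution.
  T[0,:] = [+0.0000 +0.2381 -0.2857 +0.2381]
  T[1,:] = [+0.0000 -0.0733 +0.2418 -0.3810]
  T[2,:] = [+0.0000 +0.0293 +0.0033 -0.3476]
  T[3,:] = [+0.0000 +0.0485 -0.0102 -0.1226]
eigenvalue magnitudes: 0.1852, 0.1218, 0.1218, 0.0000.
spectral radius ρ = 0.1852; 0.1852 < 1, so it converges for any x₀.

0.1852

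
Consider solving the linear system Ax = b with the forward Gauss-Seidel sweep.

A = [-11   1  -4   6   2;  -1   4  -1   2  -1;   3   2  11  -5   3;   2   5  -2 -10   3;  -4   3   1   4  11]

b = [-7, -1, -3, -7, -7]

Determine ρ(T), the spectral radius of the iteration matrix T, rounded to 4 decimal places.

A = D + L + U where D = diag(-11, 4, 11, -10, 11).
Gauss-Seidel: T = -(D+L)⁻¹U, row 0 first, T[0,1] = -(1)/(-11) = +0.0909; later rows by forward substitution.
  T[0,:] = [+0.0000 +0.0909 -0.3636 +0.5455 +0.1818]
  T[1,:] = [+0.0000 +0.0227 +0.1591 -0.3636 +0.2955]
  T[2,:] = [+0.0000 -0.0289 +0.0702 +0.3719 -0.3760]
  T[3,:] = [+0.0000 +0.0353 -0.0072 -0.1471 +0.5593]
  T[4,:] = [+0.0000 +0.0166 -0.1794 +0.3172 -0.1837]
|λ(T)| sorted: 0.6775, 0.2310, 0.2310, 0.0312, 0.0000.
ρ = 0.6775; 0.6775 < 1, so it converges for any x₀.

0.6775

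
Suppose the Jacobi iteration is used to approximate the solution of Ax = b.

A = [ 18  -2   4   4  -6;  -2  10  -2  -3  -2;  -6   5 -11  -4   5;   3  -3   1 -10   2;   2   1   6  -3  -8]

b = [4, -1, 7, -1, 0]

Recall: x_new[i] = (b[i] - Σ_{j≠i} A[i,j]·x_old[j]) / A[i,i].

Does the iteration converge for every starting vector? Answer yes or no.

Let D = diag(18, 10, -11, -10, -8); L, U the strict triangles.
Jacobi T = -D⁻¹(L+U): T[2,3] = -(-4)/(-11) = -0.3636; T[2,2] = 0.
  T[0,:] = [+0.0000, +0.1111, -0.2222, -0.2222, +0.3333]
  T[1,:] = [+0.2000, +0.0000, +0.2000, +0.3000, +0.2000]
  T[2,:] = [-0.5455, +0.4545, +0.0000, -0.3636, +0.4545]
  T[3,:] = [+0.3000, -0.3000, +0.1000, +0.0000, +0.2000]
  T[4,:] = [+0.2500, +0.1250, +0.7500, -0.3750, +0.0000]
eigenvalue magnitudes: 0.8609, 0.6798, 0.4601, 0.4601, 0.2226.
ρ(T) = max|λ| = 0.8609; 0.8609 < 1 ⇒ converges.

yes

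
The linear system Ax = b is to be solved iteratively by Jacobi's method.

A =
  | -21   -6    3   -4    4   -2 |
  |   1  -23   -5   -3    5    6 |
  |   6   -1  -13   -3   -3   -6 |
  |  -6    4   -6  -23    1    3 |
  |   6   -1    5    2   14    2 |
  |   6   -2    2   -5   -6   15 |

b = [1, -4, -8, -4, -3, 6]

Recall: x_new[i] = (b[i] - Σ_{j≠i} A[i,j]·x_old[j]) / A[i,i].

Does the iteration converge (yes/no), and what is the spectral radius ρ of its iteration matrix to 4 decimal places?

A = D + L + U where D = diag(-21, -23, -13, -23, 14, 15).
T_J = -D⁻¹(L+U): T[5,0] = -(6)/(15) = -0.4000; T[5,5] = 0.
  T[0,:] = [+0.0000, -0.2857, +0.1429, -0.1905, +0.1905, -0.0952]
  T[1,:] = [+0.0435, +0.0000, -0.2174, -0.1304, +0.2174, +0.2609]
  T[2,:] = [+0.4615, -0.0769, +0.0000, -0.2308, -0.2308, -0.4615]
  T[3,:] = [-0.2609, +0.1739, -0.2609, +0.0000, +0.0435, +0.1304]
  T[4,:] = [-0.4286, +0.0714, -0.3571, -0.1429, +0.0000, -0.1429]
  T[5,:] = [-0.4000, +0.1333, -0.1333, +0.3333, +0.4000, +0.0000]
moduli |λ_i(T)| = 0.8928, 0.4137, 0.4137, 0.3639, 0.3639, 0.0424.
ρ(T) = max|λ| = 0.8928; 0.8928 < 1, so it converges for any x₀.

yes, ρ = 0.8928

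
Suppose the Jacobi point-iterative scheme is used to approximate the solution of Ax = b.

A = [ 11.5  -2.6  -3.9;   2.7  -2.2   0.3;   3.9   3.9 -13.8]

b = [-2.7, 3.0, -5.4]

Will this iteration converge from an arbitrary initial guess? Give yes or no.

yes

Let D = diag(11.5, -2.2, -13.8); L, U the strict triangles.
Jacobi T = -D⁻¹(L+U): T[1,2] = -(0.3)/(-2.2) = +0.1364; T[1,1] = 0.
  T[0,:] = [+0.0000  +0.2261  +0.3391]
  T[1,:] = [+1.2273  +0.0000  +0.1364]
  T[2,:] = [+0.2826  +0.2826  +0.0000]
|λ(T)| sorted: 0.7603, 0.4076, 0.4076.
ρ(T) = max|λ| = 0.7603; 0.7603 < 1: convergent.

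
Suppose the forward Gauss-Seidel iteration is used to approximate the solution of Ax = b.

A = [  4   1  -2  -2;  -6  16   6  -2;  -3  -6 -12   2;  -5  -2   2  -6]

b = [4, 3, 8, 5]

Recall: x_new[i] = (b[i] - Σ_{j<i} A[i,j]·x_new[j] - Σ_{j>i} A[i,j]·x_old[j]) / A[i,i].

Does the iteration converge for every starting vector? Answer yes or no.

yes

Diagonal D = diag(4, 16, -12, -6); L, U strict lower/upper.
GS T = -(D+L)⁻¹U: row 0 first, T[0,3] = -(-2)/(4) = +0.5000; later rows by forward substitution.
  T[0,:] = [+0.0000, -0.2500, +0.5000, +0.5000]
  T[1,:] = [+0.0000, -0.0938, -0.1875, +0.3125]
  T[2,:] = [+0.0000, +0.1094, -0.0313, -0.1146]
  T[3,:] = [+0.0000, +0.2760, -0.3646, -0.5590]
|λ(T)| sorted: 0.7531, 0.1315, 0.1315, 0.0000.
ρ(T) = max|λ| = 0.7531; 0.7531 < 1: convergent.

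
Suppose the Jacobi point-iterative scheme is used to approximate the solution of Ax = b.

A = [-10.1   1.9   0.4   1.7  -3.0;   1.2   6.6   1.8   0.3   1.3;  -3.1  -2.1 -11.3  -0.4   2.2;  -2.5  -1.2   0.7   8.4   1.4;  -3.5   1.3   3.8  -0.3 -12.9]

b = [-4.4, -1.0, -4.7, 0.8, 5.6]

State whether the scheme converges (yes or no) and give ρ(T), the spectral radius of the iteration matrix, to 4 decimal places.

A = D + L + U where D = diag(-10.1, 6.6, -11.3, 8.4, -12.9).
Jacobi T = -D⁻¹(L+U): T[4,3] = -(-0.3)/(-12.9) = -0.0233; T[4,4] = 0.
  T[0,:] = [+0.0000 +0.1881 +0.0396 +0.1683 -0.2970]
  T[1,:] = [-0.1818 +0.0000 -0.2727 -0.0455 -0.1970]
  T[2,:] = [-0.2743 -0.1858 +0.0000 -0.0354 +0.1947]
  T[3,:] = [+0.2976 +0.1429 -0.0833 +0.0000 -0.1667]
  T[4,:] = [-0.2713 +0.1008 +0.2946 -0.0233 +0.0000]
|λ(T)| sorted: 0.5515, 0.3414, 0.3414, 0.0163, 0.0163.
spectral radius ρ = 0.5515; 0.5515 < 1, so it converges for any x₀.

yes, ρ = 0.5515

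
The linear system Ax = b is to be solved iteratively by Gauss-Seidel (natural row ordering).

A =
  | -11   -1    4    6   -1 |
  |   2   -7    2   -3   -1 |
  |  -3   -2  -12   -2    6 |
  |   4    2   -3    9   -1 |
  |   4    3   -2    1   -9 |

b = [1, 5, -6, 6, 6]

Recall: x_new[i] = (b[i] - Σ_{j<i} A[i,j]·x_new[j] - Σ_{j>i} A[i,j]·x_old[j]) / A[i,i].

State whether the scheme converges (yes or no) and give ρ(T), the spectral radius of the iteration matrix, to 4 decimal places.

Write A = D+L+U with D = diag(-11, -7, -12, 9, -9).
GS T = -(D+L)⁻¹U: row 0 first, T[0,3] = -(6)/(-11) = +0.5455; later rows by forward substitution.
  T[0,:] = [+0.0000  -0.0909  +0.3636  +0.5455  -0.0909]
  T[1,:] = [+0.0000  -0.0260  +0.3896  -0.2727  -0.1688]
  T[2,:] = [+0.0000  +0.0271  -0.1558  -0.2576  +0.5509]
  T[3,:] = [+0.0000  +0.0552  -0.3001  -0.2677  +0.3727]
  T[4,:] = [+0.0000  -0.0489  +0.2928  +0.1790  -0.1777]
eigenvalue magnitudes: 0.8399, 0.2080, 0.0350, 0.0350, 0.0000.
ρ(T) = max|λ| = 0.8399; 0.8399 < 1, so it converges for any x₀.

yes, ρ = 0.8399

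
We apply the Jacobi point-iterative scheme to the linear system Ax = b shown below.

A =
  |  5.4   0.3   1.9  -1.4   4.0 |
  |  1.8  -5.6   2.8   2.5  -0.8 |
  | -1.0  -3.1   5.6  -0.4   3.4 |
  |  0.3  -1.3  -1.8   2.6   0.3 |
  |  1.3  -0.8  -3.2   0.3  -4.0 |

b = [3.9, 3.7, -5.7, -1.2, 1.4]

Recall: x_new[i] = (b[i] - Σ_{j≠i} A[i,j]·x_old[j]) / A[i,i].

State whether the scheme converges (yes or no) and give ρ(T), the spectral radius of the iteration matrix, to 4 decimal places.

no, ρ = 1.1490

A = D + L + U where D = diag(5.4, -5.6, 5.6, 2.6, -4).
Jacobi T = -D⁻¹(L+U): T[0,1] = -(0.3)/(5.4) = -0.0556; T[0,0] = 0.
  T[0,:] = [+0.0000 -0.0556 -0.3519 +0.2593 -0.7407]
  T[1,:] = [+0.3214 +0.0000 +0.5000 +0.4464 -0.1429]
  T[2,:] = [+0.1786 +0.5536 +0.0000 +0.0714 -0.6071]
  T[3,:] = [-0.1154 +0.5000 +0.6923 +0.0000 -0.1154]
  T[4,:] = [+0.3250 -0.2000 -0.8000 +0.0750 +0.0000]
|roots of det(T-λI)|: 1.1490, 0.6853, 0.5795, 0.5795, 0.0697.
ρ = 1.1490; 1.1490 > 1 ⇒ diverges.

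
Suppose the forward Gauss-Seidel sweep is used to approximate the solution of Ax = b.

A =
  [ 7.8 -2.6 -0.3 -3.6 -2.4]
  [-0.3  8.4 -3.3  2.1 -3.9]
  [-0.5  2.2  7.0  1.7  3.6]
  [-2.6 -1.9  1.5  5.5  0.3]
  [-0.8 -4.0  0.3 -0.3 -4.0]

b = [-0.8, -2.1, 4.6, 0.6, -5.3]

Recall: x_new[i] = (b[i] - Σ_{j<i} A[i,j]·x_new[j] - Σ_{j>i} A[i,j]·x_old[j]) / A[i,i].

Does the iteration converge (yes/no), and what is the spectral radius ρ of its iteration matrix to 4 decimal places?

Diagonal D = diag(7.8, 8.4, 7, 5.5, -4); L, U strict lower/upper.
GS T = -(D+L)⁻¹U: row 0 first, T[0,4] = -(-2.4)/(7.8) = +0.3077; later rows by forward substitution.
  T[0,:] = [+0.0000, +0.3333, +0.0385, +0.4615, +0.3077]
  T[1,:] = [+0.0000, +0.0119, +0.3942, -0.2335, +0.4753]
  T[2,:] = [+0.0000, +0.0201, -0.1212, -0.1365, -0.6417]
  T[3,:] = [+0.0000, +0.1562, +0.1874, +0.1747, +0.4301]
  T[4,:] = [+0.0000, -0.0888, -0.4251, +0.1179, -0.6172]
eigenvalue magnitudes: 0.9075, 0.1962, 0.1962, 0.0099, 0.0000.
spectral radius ρ = 0.9075; 0.9075 < 1, so it converges for any x₀.

yes, ρ = 0.9075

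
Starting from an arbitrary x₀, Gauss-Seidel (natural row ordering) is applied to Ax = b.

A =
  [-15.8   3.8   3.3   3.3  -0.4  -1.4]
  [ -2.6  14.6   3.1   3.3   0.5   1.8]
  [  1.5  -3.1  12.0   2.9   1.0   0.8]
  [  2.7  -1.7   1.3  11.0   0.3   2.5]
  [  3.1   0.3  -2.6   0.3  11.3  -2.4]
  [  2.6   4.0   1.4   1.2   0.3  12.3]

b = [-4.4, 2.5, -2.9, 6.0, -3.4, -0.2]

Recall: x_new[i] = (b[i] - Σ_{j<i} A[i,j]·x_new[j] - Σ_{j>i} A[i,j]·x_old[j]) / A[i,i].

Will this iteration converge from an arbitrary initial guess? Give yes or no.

A = D + L + U where D = diag(-15.8, 14.6, 12, 11, 11.3, 12.3).
GS T = -(D+L)⁻¹U: row 0 first, T[0,1] = -(3.8)/(-15.8) = +0.2405; later rows by forward substitution.
  T[0,:] = [+0.0000  +0.2405  +0.2089  +0.2089  -0.0253  -0.0886]
  T[1,:] = [+0.0000  +0.0428  -0.1751  -0.1888  -0.0388  -0.1391]
  T[2,:] = [+0.0000  -0.0190  -0.0714  -0.3166  -0.0902  -0.0915]
  T[3,:] = [+0.0000  -0.0502  -0.0699  -0.0430  -0.0164  -0.2162]
  T[4,:] = [+0.0000  -0.0702  -0.0672  -0.1240  -0.0123  +0.2251]
  T[5,:] = [+0.0000  -0.0560  +0.0294  +0.0605  +0.0301  +0.0900]
eigenvalue magnitudes: 0.2847, 0.1457, 0.1154, 0.1154, 0.0273, 0.0000.
ρ = 0.2847; 0.2847 < 1 ⇒ converges.

yes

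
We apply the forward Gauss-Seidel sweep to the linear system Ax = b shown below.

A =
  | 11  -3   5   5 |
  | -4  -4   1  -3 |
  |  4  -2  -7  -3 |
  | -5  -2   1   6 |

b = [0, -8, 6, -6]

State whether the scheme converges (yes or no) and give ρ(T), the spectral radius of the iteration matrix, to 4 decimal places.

Let D = diag(11, -4, -7, 6); L, U the strict triangles.
T_GS = -(D+L)⁻¹U: row 0 first, T[0,2] = -(5)/(11) = -0.4545; later rows by forward substitution.
  T[0,:] = [+0.0000 +0.2727 -0.4545 -0.4545]
  T[1,:] = [+0.0000 -0.2727 +0.7045 -0.2955]
  T[2,:] = [+0.0000 +0.2338 -0.4610 -0.6039]
  T[3,:] = [+0.0000 +0.0974 -0.0671 -0.3766]
|eigenvalues of T|: 0.8869, 0.1657, 0.1657, 0.0000.
ρ = 0.8869; 0.8869 < 1, so it converges for any x₀.

yes, ρ = 0.8869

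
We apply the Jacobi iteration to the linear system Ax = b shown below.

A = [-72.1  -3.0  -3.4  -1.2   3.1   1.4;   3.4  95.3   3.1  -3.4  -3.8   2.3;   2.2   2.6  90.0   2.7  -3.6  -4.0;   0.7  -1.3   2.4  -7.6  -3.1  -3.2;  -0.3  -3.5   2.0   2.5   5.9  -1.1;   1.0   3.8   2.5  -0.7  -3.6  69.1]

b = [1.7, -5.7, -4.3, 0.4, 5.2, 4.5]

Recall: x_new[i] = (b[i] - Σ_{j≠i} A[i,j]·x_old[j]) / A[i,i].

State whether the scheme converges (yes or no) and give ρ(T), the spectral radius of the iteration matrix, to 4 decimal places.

Let D = diag(-72.1, 95.3, 90, -7.6, 5.9, 69.1); L, U the strict triangles.
Jacobi T = -D⁻¹(L+U): T[3,5] = -(-3.2)/(-7.6) = -0.4211; T[3,3] = 0.
  T[0,:] = [+0.0000  -0.0416  -0.0472  -0.0166  +0.0430  +0.0194]
  T[1,:] = [-0.0357  +0.0000  -0.0325  +0.0357  +0.0399  -0.0241]
  T[2,:] = [-0.0244  -0.0289  +0.0000  -0.0300  +0.0400  +0.0444]
  T[3,:] = [+0.0921  -0.1711  +0.3158  +0.0000  -0.4079  -0.4211]
  T[4,:] = [+0.0508  +0.5932  -0.3390  -0.4237  +0.0000  +0.1864]
  T[5,:] = [-0.0145  -0.0550  -0.0362  +0.0101  +0.0521  +0.0000]
|eigenvalues of T|: 0.4401, 0.3676, 0.1239, 0.0855, 0.0383, 0.0043.
ρ = 0.4401; 0.4401 < 1: convergent.

yes, ρ = 0.4401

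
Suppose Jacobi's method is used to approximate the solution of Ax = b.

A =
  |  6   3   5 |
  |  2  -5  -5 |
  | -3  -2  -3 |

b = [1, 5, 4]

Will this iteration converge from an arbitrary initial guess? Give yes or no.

no

Write A = D+L+U with D = diag(6, -5, -3).
Jacobi T = -D⁻¹(L+U): T[0,2] = -(5)/(6) = -0.8333; T[0,0] = 0.
  T[0,:] = [+0.0000, -0.5000, -0.8333]
  T[1,:] = [+0.4000, +0.0000, -1.0000]
  T[2,:] = [-1.0000, -0.6667, +0.0000]
|roots of det(T-λI)|: 1.2349, 1.0128, 0.2221.
ρ = 1.2349; 1.2349 > 1, so it fails to converge.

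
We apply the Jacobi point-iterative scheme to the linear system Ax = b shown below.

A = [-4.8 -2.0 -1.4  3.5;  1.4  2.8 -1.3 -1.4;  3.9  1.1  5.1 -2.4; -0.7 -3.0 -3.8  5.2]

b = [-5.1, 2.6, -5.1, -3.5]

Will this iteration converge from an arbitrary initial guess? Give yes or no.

A = D + L + U where D = diag(-4.8, 2.8, 5.1, 5.2).
Jacobi: T = -D⁻¹(L+U), T[0,2] = -(-1.4)/(-4.8) = -0.2917; T[0,0] = 0.
  T[0,:] = [+0.0000 -0.4167 -0.2917 +0.7292]
  T[1,:] = [-0.5000 +0.0000 +0.4643 +0.5000]
  T[2,:] = [-0.7647 -0.2157 +0.0000 +0.4706]
  T[3,:] = [+0.1346 +0.5769 +0.7308 +0.0000]
|λ(T)| sorted: 1.1963, 0.7195, 0.7195, 0.1131.
ρ(T) = max|λ| = 1.1963; 1.1963 > 1: divergent.

no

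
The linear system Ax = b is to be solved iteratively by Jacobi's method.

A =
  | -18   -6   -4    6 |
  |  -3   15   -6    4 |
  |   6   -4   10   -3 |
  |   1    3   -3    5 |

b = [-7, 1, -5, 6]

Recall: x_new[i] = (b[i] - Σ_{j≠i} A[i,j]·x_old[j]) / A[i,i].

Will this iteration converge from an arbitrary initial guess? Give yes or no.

yes

Write A = D+L+U with D = diag(-18, 15, 10, 5).
Jacobi: T = -D⁻¹(L+U), T[0,2] = -(-4)/(-18) = -0.2222; T[0,0] = 0.
  T[0,:] = [+0.0000  -0.3333  -0.2222  +0.3333]
  T[1,:] = [+0.2000  +0.0000  +0.4000  -0.2667]
  T[2,:] = [-0.6000  +0.4000  +0.0000  +0.3000]
  T[3,:] = [-0.2000  -0.6000  +0.6000  +0.0000]
eigenvalue magnitudes: 0.9044, 0.4333, 0.3373, 0.3373.
ρ = 0.9044; 0.9044 < 1: convergent.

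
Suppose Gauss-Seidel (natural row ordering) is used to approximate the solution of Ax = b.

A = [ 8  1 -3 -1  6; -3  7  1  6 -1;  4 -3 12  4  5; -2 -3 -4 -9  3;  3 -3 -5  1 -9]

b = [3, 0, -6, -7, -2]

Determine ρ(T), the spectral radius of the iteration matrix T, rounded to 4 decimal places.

0.9115

A = D + L + U where D = diag(8, 7, 12, -9, -9).
T_GS = -(D+L)⁻¹U: row 0 first, T[0,3] = -(-1)/(8) = +0.1250; later rows by forward substitution.
  T[0,:] = [+0.0000, -0.1250, +0.3750, +0.1250, -0.7500]
  T[1,:] = [+0.0000, -0.0536, +0.0179, -0.8036, -0.1786]
  T[2,:] = [+0.0000, +0.0283, -0.1205, -0.5759, -0.2113]
  T[3,:] = [+0.0000, +0.0331, -0.0357, +0.4960, +0.6534]
  T[4,:] = [+0.0000, -0.0358, +0.1820, +0.6846, -0.0005]
eigenvalue magnitudes: 0.9115, 0.4887, 0.1143, 0.0130, 0.0000.
spectral radius ρ = 0.9115; 0.9115 < 1 ⇒ converges.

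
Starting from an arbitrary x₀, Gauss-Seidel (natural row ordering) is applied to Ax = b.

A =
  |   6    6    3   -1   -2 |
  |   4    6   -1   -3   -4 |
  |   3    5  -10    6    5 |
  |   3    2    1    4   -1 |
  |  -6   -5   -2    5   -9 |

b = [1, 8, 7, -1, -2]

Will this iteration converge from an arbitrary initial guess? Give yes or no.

no

Diagonal D = diag(6, 6, -10, 4, -9); L, U strict lower/upper.
GS T = -(D+L)⁻¹U: row 0 first, T[0,3] = -(-1)/(6) = +0.1667; later rows by forward substitution.
  T[0,:] = [+0.0000  -1.0000  -0.5000  +0.1667  +0.3333]
  T[1,:] = [+0.0000  +0.6667  +0.5000  +0.3889  +0.4444]
  T[2,:] = [+0.0000  +0.0333  +0.1000  +0.8444  +0.8222]
  T[3,:] = [+0.0000  +0.4083  +0.1000  -0.5306  -0.4278]
  T[4,:] = [+0.0000  +0.5157  +0.0889  -0.8096  -0.8895]
|λ(T)| sorted: 1.4941, 1.0448, 0.1033, 0.1033, 0.0000.
ρ(T) = max|λ| = 1.4941; 1.4941 > 1: divergent.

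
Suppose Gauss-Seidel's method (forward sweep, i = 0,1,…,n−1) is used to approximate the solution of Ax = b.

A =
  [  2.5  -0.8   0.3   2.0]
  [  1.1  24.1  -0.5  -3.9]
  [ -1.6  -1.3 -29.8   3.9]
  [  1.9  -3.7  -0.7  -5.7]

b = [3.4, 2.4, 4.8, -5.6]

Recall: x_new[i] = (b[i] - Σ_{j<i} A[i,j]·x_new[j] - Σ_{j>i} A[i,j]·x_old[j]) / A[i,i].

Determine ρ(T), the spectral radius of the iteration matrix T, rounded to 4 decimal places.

A = D + L + U where D = diag(2.5, 24.1, -29.8, -5.7).
Gauss-Seidel: T = -(D+L)⁻¹U, row 0 first, T[0,1] = -(-0.8)/(2.5) = +0.3200; later rows by forward substitution.
  T[0,:] = [+0.0000  +0.3200  -0.1200  -0.8000]
  T[1,:] = [+0.0000  -0.0146  +0.0262  +0.1983]
  T[2,:] = [+0.0000  -0.0165  +0.0053  +0.1652]
  T[3,:] = [+0.0000  +0.1182  -0.0577  -0.4157]
|eigenvalues of T|: 0.4453, 0.0376, 0.0173, 0.0000.
spectral radius ρ = 0.4453; 0.4453 < 1, so it converges for any x₀.

0.4453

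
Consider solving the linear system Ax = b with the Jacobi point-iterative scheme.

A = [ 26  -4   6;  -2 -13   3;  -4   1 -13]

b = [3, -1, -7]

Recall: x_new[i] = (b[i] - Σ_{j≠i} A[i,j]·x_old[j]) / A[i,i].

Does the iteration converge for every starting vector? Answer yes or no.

yes

Let D = diag(26, -13, -13); L, U the strict triangles.
Jacobi T = -D⁻¹(L+U): T[0,1] = -(-4)/(26) = +0.1538; T[0,0] = 0.
  T[0,:] = [+0.0000, +0.1538, -0.2308]
  T[1,:] = [-0.1538, +0.0000, +0.2308]
  T[2,:] = [-0.3077, +0.0769, +0.0000]
|λ(T)| sorted: 0.3035, 0.1643, 0.1643.
spectral radius ρ = 0.3035; 0.3035 < 1 ⇒ converges.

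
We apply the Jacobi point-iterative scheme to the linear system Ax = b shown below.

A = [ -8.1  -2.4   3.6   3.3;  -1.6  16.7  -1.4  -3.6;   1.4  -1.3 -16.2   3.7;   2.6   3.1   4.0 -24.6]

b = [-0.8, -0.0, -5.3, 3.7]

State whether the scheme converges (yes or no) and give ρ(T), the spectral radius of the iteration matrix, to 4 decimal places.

yes, ρ = 0.3573

Write A = D+L+U with D = diag(-8.1, 16.7, -16.2, -24.6).
Jacobi: T = -D⁻¹(L+U), T[0,2] = -(3.6)/(-8.1) = +0.4444; T[0,0] = 0.
  T[0,:] = [+0.0000, -0.2963, +0.4444, +0.4074]
  T[1,:] = [+0.0958, +0.0000, +0.0838, +0.2156]
  T[2,:] = [+0.0864, -0.0802, +0.0000, +0.2284]
  T[3,:] = [+0.1057, +0.1260, +0.1626, +0.0000]
moduli |λ_i(T)| = 0.3573, 0.2448, 0.1733, 0.0608.
ρ(T) = max|λ| = 0.3573; 0.3573 < 1, so it converges for any x₀.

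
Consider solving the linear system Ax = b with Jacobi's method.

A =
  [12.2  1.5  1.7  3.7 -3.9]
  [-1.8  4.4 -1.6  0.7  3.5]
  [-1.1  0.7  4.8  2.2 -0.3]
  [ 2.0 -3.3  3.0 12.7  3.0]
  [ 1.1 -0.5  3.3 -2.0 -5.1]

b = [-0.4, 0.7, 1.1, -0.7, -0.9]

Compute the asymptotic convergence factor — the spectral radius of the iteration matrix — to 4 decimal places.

Write A = D+L+U with D = diag(12.2, 4.4, 4.8, 12.7, -5.1).
T_J = -D⁻¹(L+U): T[4,2] = -(3.3)/(-5.1) = +0.6471; T[4,4] = 0.
  T[0,:] = [+0.0000  -0.1230  -0.1393  -0.3033  +0.3197]
  T[1,:] = [+0.4091  +0.0000  +0.3636  -0.1591  -0.7955]
  T[2,:] = [+0.2292  -0.1458  +0.0000  -0.4583  +0.0625]
  T[3,:] = [-0.1575  +0.2598  -0.2362  +0.0000  -0.2362]
  T[4,:] = [+0.2157  -0.0980  +0.6471  -0.3922  +0.0000]
|λ(T)| sorted: 0.8266, 0.4902, 0.4902, 0.4214, 0.0345.
spectral radius ρ = 0.8266; 0.8266 < 1: convergent.

0.8266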